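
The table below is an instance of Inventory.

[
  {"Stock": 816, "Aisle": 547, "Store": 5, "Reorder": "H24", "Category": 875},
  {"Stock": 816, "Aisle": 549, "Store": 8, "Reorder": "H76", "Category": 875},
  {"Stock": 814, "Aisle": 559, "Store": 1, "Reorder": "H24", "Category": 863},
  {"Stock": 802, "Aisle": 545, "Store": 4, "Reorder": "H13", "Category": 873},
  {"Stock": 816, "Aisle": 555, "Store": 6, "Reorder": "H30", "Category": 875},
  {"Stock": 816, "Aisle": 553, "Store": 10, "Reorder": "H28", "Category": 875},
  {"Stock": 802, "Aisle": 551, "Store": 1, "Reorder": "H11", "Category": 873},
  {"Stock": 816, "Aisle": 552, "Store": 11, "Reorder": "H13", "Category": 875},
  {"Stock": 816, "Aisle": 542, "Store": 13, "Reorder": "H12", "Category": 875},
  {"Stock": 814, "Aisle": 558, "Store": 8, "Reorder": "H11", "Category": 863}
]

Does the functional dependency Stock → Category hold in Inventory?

Yes

Stock=816: 6 rows → Category = 875, 875, 875, 875, 875, 875 ✓
Stock=814: 2 rows → Category = 863, 863 ✓
Stock=802: 2 rows → Category = 873, 873 ✓
Every Stock value is associated with a single Category value, so Stock → Category holds.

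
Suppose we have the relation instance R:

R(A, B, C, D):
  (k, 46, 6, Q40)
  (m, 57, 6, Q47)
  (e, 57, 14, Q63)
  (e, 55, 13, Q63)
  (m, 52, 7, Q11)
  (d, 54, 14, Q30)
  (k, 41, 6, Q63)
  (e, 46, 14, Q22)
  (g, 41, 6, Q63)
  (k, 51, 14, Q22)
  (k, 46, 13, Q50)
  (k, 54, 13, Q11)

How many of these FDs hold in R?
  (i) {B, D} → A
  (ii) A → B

0

(i) {B, D} → A: (B=41, D=Q63): 2 rows → A takes values {k, g} — violation — fails.
(ii) A → B: A=k: 5 rows → B takes values {46, 41, 51, 54} — violation; A=m: 2 rows → B takes values {57, 52} — violation; A=e: 3 rows → B takes values {57, 55, 46} — violation — fails.
None of the 2 dependencies hold.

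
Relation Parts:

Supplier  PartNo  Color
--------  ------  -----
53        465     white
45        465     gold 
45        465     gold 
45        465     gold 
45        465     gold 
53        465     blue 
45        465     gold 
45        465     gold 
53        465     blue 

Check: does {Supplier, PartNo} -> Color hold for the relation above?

(Supplier=53, PartNo=465): 3 rows → Color takes values {white, blue} — violation
(Supplier=45, PartNo=465): 6 rows → Color = gold, gold, gold, gold, gold, gold ✓
Two rows agree on {Supplier, PartNo} but differ on Color, so {Supplier, PartNo} -> Color does not hold.

No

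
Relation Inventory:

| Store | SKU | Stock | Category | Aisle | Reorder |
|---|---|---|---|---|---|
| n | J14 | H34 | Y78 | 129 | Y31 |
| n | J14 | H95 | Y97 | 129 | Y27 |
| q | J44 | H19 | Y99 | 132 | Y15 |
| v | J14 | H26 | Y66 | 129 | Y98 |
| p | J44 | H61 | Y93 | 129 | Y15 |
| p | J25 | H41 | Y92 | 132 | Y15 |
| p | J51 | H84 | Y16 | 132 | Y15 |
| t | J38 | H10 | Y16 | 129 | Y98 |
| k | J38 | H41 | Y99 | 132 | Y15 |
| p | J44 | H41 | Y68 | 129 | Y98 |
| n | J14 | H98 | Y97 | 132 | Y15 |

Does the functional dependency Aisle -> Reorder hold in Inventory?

Aisle=129: 6 rows → Reorder takes values {Y31, Y27, Y98, Y15} — violation
Aisle=132: 5 rows → Reorder = Y15, Y15, Y15, Y15, Y15 ✓
Two rows agree on Aisle but differ on Reorder, so Aisle -> Reorder does not hold.

No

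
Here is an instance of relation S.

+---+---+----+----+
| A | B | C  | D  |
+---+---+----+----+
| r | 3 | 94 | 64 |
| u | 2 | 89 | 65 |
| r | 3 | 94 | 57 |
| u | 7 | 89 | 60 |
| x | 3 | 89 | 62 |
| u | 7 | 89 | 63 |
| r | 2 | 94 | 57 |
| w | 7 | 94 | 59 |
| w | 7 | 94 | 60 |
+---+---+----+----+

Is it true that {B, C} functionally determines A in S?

(B=3, C=94): 2 rows → A = r, r ✓
(B=2, C=89): 1 row → A = u ✓
(B=7, C=89): 2 rows → A = u, u ✓
(B=3, C=89): 1 row → A = x ✓
(B=2, C=94): 1 row → A = r ✓
(B=7, C=94): 2 rows → A = w, w ✓
Every {B, C} value is associated with a single A value, so {B, C} -> A holds.

Yes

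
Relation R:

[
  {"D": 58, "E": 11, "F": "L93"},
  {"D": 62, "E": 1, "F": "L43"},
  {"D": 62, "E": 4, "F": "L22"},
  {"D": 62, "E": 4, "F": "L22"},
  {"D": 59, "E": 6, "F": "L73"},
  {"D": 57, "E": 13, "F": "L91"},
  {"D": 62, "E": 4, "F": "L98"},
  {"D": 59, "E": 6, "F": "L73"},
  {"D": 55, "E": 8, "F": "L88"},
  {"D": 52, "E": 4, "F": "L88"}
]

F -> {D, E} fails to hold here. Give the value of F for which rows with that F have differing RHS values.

L88

F=L93: 1 row → {D,E} = (58, 11) ✓
F=L43: 1 row → {D,E} = (62, 1) ✓
F=L22: 2 rows → {D,E} = (62, 4), (62, 4) ✓
F=L73: 2 rows → {D,E} = (59, 6), (59, 6) ✓
F=L91: 1 row → {D,E} = (57, 13) ✓
F=L98: 1 row → {D,E} = (62, 4) ✓
F=L88: 2 rows → {D,E} takes values {(55, 8), (52, 4)} — violation
The only F value with inconsistent RHS is F=L88.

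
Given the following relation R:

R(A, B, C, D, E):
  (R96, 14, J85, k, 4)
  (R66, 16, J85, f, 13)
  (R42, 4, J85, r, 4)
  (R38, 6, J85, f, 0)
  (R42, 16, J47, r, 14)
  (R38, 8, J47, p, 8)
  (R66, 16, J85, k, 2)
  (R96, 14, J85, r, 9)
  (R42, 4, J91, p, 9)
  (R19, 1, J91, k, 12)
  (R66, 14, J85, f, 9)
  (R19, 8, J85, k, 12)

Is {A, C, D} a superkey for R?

Two distinct rows share (A=R66, C=J85, D=f), so {A, C, D} does not determine every attribute — not a superkey.

No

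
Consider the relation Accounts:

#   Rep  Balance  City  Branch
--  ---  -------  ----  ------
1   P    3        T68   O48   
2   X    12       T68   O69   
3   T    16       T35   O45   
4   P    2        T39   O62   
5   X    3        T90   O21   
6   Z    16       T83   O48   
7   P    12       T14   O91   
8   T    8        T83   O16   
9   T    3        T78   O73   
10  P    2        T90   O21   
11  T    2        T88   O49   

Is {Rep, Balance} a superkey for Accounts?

No

Rows 4 and 10 have the same {Rep, Balance} value (Rep=P, Balance=2) but are distinct tuples, so {Rep, Balance} does not determine every attribute — not a superkey.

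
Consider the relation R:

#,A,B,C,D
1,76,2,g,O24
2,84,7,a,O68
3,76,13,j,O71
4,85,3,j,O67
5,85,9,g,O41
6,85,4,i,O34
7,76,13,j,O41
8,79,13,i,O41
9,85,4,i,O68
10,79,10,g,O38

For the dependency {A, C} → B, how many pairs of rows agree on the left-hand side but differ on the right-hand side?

0

(A=76, C=j): all 2 rows agree on B — 0 pairs.
(A=85, C=i): all 2 rows agree on B — 0 pairs.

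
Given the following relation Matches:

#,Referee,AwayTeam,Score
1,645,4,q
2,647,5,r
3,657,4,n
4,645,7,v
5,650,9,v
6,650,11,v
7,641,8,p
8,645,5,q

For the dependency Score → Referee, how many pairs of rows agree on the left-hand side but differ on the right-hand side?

2

Score=q: all 2 rows agree on Referee — 0 pairs.
Score=v: violating pairs (4,5), (4,6) — 2 pairs.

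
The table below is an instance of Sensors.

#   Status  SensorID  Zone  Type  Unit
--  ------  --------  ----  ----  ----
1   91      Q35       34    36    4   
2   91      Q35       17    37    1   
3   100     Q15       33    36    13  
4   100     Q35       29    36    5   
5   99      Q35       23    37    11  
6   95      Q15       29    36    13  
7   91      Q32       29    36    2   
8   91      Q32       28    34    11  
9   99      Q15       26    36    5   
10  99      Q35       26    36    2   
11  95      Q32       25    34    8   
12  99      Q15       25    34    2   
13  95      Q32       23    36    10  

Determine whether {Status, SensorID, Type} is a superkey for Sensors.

Yes

All 13 rows have distinct {Status, SensorID, Type} values, so {Status, SensorID, Type} → (all attributes) holds and {Status, SensorID, Type} is a superkey.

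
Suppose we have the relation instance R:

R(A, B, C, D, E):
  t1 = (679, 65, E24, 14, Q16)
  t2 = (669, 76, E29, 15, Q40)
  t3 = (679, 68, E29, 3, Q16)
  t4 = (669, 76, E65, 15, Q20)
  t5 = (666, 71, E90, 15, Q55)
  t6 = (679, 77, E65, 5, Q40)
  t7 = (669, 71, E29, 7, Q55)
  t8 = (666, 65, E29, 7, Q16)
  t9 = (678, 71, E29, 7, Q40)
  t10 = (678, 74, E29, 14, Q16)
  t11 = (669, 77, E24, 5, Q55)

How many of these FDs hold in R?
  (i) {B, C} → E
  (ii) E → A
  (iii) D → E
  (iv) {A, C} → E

0

(i) {B, C} → E: (B=71, C=E29): rows 7, 9 → E takes values {Q55, Q40} — violation — fails.
(ii) E → A: E=Q16: rows 1, 3, 8, 10 → A takes values {679, 666, 678} — violation; E=Q40: rows 2, 6, 9 → A takes values {669, 679, 678} — violation; E=Q55: rows 5, 7, 11 → A takes values {666, 669} — violation — fails.
(iii) D → E: D=15: rows 2, 4, 5 → E takes values {Q40, Q20, Q55} — violation; D=5: rows 6, 11 → E takes values {Q40, Q55} — violation; D=7: rows 7, 8, 9 → E takes values {Q55, Q16, Q40} — violation — fails.
(iv) {A, C} → E: (A=669, C=E29): rows 2, 7 → E takes values {Q40, Q55} — violation; (A=678, C=E29): rows 9, 10 → E takes values {Q40, Q16} — violation — fails.
None of the 4 dependencies hold.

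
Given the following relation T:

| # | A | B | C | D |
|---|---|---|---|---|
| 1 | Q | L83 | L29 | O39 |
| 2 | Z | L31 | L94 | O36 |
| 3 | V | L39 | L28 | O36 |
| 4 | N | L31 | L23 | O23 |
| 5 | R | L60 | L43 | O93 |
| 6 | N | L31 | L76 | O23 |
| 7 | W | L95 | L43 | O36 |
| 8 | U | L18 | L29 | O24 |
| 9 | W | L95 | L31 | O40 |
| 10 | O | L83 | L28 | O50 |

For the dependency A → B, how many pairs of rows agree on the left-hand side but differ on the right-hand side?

0

A=N: all 2 rows agree on B — 0 pairs.
A=W: all 2 rows agree on B — 0 pairs.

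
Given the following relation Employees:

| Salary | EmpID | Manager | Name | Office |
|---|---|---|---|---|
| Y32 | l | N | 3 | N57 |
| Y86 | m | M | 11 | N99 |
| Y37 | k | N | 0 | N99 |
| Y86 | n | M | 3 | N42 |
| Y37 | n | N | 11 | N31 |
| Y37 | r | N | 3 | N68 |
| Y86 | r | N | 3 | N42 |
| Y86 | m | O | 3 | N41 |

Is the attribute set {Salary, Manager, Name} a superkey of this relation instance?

All 8 rows have distinct {Salary, Manager, Name} values, so {Salary, Manager, Name} → (all attributes) holds and {Salary, Manager, Name} is a superkey.

Yes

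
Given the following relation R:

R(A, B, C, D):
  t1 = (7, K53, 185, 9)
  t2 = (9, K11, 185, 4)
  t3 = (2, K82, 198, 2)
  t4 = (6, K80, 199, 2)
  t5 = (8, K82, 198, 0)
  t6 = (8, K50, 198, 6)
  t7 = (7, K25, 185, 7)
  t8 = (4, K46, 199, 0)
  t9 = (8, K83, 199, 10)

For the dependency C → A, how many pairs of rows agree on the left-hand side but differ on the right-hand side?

7

C=185: violating pairs (1,2), (2,7) — 2 pairs.
C=198: violating pairs (3,5), (3,6) — 2 pairs.
C=199: violating pairs (4,8), (4,9), (8,9) — 3 pairs.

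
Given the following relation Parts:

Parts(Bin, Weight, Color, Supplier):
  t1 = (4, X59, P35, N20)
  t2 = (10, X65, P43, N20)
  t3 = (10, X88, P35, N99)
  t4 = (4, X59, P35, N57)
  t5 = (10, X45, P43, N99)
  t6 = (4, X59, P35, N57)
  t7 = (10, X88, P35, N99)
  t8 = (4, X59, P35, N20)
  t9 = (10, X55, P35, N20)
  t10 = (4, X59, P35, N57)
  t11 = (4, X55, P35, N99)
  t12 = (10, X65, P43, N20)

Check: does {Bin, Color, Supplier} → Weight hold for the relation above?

Yes

(Bin=4, Color=P35, Supplier=N20): rows 1, 8 → Weight = X59, X59 ✓
(Bin=10, Color=P43, Supplier=N20): rows 2, 12 → Weight = X65, X65 ✓
(Bin=10, Color=P35, Supplier=N99): rows 3, 7 → Weight = X88, X88 ✓
(Bin=4, Color=P35, Supplier=N57): rows 4, 6, 10 → Weight = X59, X59, X59 ✓
(Bin=10, Color=P43, Supplier=N99): row 5 → Weight = X45 ✓
(Bin=10, Color=P35, Supplier=N20): row 9 → Weight = X55 ✓
(Bin=4, Color=P35, Supplier=N99): row 11 → Weight = X55 ✓
Every {Bin, Color, Supplier} value is associated with a single Weight value, so {Bin, Color, Supplier} → Weight holds.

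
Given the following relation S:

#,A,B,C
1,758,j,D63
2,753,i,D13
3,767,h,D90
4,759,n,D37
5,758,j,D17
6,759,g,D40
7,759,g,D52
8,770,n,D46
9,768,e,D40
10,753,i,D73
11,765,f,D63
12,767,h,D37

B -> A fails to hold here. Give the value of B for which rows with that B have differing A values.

B=j: rows 1, 5 → A = 758, 758 ✓
B=i: rows 2, 10 → A = 753, 753 ✓
B=h: rows 3, 12 → A = 767, 767 ✓
B=n: rows 4, 8 → A takes values {759, 770} — violation
B=g: rows 6, 7 → A = 759, 759 ✓
B=e: row 9 → A = 768 ✓
B=f: row 11 → A = 765 ✓
The only B value with inconsistent A is B=n.

n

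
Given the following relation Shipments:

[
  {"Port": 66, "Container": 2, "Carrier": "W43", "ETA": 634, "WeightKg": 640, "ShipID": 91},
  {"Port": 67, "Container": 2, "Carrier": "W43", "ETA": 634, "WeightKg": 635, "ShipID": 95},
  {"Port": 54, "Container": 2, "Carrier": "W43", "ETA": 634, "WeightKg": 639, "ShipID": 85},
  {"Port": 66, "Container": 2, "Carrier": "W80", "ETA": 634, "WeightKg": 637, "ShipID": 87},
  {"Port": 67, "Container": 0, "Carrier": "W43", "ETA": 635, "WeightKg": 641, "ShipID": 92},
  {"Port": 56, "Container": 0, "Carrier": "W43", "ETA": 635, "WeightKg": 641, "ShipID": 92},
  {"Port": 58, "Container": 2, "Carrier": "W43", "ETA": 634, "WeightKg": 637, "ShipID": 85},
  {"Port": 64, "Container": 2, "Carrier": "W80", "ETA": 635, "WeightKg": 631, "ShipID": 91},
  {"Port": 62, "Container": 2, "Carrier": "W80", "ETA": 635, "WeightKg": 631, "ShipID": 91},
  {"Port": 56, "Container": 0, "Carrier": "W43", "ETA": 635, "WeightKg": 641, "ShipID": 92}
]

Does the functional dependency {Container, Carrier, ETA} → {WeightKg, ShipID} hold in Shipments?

(Container=2, Carrier=W43, ETA=634): 4 rows → {WeightKg,ShipID} takes values {(640, 91), (635, 95), (639, 85), (637, 85)} — violation
(Container=2, Carrier=W80, ETA=634): 1 row → {WeightKg,ShipID} = (637, 87) ✓
(Container=0, Carrier=W43, ETA=635): 3 rows → {WeightKg,ShipID} = (641, 92), (641, 92), (641, 92) ✓
(Container=2, Carrier=W80, ETA=635): 2 rows → {WeightKg,ShipID} = (631, 91), (631, 91) ✓
Two rows agree on {Container, Carrier, ETA} but differ on {WeightKg, ShipID}, so {Container, Carrier, ETA} → {WeightKg, ShipID} does not hold.

No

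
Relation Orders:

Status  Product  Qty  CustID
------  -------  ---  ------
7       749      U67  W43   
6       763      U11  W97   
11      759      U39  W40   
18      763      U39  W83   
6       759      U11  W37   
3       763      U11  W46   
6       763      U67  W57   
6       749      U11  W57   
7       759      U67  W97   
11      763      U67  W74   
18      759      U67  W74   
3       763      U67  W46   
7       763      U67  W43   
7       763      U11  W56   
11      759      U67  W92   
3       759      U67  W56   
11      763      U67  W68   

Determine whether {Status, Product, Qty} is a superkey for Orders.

No

Two distinct rows share (Status=11, Product=763, Qty=U67), so {Status, Product, Qty} does not determine every attribute — not a superkey.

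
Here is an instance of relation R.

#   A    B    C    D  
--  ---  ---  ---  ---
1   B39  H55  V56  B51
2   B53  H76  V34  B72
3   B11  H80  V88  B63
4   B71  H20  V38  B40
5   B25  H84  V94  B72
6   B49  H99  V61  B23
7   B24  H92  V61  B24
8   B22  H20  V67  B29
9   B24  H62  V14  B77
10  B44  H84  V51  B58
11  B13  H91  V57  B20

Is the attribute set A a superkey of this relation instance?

No

Rows 7 and 9 have the same A value A=B24 but are distinct tuples, so A does not determine every attribute — not a superkey.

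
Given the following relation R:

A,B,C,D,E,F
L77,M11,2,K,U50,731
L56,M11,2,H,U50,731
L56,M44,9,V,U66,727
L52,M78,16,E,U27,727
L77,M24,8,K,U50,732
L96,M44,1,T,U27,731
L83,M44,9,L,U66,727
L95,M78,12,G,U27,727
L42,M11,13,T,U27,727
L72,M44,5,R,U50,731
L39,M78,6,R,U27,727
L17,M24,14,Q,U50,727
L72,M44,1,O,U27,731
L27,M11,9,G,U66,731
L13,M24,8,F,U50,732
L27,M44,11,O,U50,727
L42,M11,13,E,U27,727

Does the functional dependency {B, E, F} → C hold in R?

No

(B=M11, E=U50, F=731): 2 rows → C = 2, 2 ✓
(B=M44, E=U66, F=727): 2 rows → C = 9, 9 ✓
(B=M78, E=U27, F=727): 3 rows → C takes values {16, 12, 6} — violation
(B=M24, E=U50, F=732): 2 rows → C = 8, 8 ✓
(B=M44, E=U27, F=731): 2 rows → C = 1, 1 ✓
(B=M11, E=U27, F=727): 2 rows → C = 13, 13 ✓
(B=M44, E=U50, F=731): 1 row → C = 5 ✓
(B=M24, E=U50, F=727): 1 row → C = 14 ✓
(B=M11, E=U66, F=731): 1 row → C = 9 ✓
(B=M44, E=U50, F=727): 1 row → C = 11 ✓
Two rows agree on {B, E, F} but differ on C, so {B, E, F} → C does not hold.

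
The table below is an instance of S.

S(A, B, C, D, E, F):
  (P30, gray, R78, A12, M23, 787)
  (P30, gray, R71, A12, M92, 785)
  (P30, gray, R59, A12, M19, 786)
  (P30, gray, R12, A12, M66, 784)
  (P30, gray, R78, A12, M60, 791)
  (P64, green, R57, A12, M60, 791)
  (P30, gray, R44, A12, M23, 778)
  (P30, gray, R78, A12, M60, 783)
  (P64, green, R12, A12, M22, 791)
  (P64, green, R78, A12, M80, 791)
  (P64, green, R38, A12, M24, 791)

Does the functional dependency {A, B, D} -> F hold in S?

No

(A=P30, B=gray, D=A12): 7 rows → F takes values {787, 785, 786, 784, 791, 778, 783} — violation
(A=P64, B=green, D=A12): 4 rows → F = 791, 791, 791, 791 ✓
Two rows agree on {A, B, D} but differ on F, so {A, B, D} -> F does not hold.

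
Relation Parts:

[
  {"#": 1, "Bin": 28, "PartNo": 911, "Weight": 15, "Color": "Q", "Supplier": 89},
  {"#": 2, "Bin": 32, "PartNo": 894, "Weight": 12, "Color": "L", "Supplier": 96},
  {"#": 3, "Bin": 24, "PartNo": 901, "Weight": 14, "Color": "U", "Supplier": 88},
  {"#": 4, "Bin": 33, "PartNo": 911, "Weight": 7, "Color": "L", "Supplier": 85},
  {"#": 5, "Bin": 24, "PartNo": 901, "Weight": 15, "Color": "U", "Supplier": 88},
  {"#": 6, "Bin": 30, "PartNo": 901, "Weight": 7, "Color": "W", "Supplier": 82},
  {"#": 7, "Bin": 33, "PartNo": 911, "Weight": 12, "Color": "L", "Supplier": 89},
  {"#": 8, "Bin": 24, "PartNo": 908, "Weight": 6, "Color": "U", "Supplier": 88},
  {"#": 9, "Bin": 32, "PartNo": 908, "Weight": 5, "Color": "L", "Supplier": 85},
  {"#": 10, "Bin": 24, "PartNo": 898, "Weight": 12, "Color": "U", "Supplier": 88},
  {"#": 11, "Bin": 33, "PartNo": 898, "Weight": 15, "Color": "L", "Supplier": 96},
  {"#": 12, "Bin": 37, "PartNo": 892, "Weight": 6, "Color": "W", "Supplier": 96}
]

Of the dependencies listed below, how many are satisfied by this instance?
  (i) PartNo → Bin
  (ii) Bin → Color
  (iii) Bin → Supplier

(i) PartNo → Bin: PartNo=911: rows 1, 4, 7 → Bin takes values {28, 33} — violation; PartNo=901: rows 3, 5, 6 → Bin takes values {24, 30} — violation; PartNo=908: rows 8, 9 → Bin takes values {24, 32} — violation; PartNo=898: rows 10, 11 → Bin takes values {24, 33} — violation — fails.
(ii) Bin → Color: every LHS value maps to a single RHS value — holds.
(iii) Bin → Supplier: Bin=32: rows 2, 9 → Supplier takes values {96, 85} — violation; Bin=33: rows 4, 7, 11 → Supplier takes values {85, 89, 96} — violation — fails.
1 of the 3 dependencies holds.

1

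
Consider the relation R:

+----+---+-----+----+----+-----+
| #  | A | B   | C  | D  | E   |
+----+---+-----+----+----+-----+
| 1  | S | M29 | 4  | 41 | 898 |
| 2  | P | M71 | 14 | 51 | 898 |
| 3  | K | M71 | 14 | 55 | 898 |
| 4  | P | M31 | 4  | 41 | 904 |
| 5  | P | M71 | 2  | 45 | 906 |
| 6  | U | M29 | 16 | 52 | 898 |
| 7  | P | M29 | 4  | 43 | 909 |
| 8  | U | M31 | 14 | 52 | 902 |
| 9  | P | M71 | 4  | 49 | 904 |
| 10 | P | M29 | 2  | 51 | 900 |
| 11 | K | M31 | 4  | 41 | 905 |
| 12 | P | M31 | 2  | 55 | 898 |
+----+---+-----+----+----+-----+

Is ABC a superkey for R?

All 12 rows have distinct ABC values, so ABC → (all attributes) holds and ABC is a superkey.

Yes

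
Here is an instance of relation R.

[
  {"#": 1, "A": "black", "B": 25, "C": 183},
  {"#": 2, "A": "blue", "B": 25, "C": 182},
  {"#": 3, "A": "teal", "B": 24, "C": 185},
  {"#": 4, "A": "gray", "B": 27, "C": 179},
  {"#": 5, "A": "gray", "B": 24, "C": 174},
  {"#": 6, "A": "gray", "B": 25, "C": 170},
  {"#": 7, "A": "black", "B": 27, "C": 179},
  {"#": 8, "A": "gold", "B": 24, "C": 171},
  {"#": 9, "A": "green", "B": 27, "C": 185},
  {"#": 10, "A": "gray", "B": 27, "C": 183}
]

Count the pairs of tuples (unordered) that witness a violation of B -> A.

11

B=25: violating pairs (1,2), (1,6), (2,6) — 3 pairs.
B=24: violating pairs (3,5), (3,8), (5,8) — 3 pairs.
B=27: violating pairs (4,7), (4,9), (7,9), (7,10), (9,10) — 5 pairs.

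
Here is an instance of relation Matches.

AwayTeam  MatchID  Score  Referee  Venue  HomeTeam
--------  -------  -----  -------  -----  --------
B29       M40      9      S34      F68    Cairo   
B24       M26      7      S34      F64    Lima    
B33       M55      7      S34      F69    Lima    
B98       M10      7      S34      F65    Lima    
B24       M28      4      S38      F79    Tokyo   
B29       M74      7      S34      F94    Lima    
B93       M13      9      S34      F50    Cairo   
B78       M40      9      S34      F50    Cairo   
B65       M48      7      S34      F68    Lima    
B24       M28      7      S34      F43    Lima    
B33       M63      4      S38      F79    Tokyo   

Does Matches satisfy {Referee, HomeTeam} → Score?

Yes

(Referee=S34, HomeTeam=Cairo): 3 rows → Score = 9, 9, 9 ✓
(Referee=S34, HomeTeam=Lima): 6 rows → Score = 7, 7, 7, 7, 7, 7 ✓
(Referee=S38, HomeTeam=Tokyo): 2 rows → Score = 4, 4 ✓
Every {Referee, HomeTeam} value is associated with a single Score value, so {Referee, HomeTeam} → Score holds.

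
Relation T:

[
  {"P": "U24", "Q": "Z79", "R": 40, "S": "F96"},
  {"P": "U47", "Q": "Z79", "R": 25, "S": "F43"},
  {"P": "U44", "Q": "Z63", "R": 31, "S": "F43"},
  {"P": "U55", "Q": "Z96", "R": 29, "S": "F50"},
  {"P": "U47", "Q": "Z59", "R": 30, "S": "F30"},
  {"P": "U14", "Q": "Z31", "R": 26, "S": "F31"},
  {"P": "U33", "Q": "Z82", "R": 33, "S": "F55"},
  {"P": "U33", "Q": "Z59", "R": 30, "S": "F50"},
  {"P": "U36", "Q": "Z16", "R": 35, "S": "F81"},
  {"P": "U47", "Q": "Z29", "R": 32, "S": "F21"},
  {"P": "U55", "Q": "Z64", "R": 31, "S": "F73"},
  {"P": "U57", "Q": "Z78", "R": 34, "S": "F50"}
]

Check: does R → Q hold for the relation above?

R=40: 1 row → Q = Z79 ✓
R=25: 1 row → Q = Z79 ✓
R=31: 2 rows → Q takes values {Z63, Z64} — violation
R=29: 1 row → Q = Z96 ✓
R=30: 2 rows → Q = Z59, Z59 ✓
R=26: 1 row → Q = Z31 ✓
R=33: 1 row → Q = Z82 ✓
R=35: 1 row → Q = Z16 ✓
R=32: 1 row → Q = Z29 ✓
R=34: 1 row → Q = Z78 ✓
Two rows agree on R but differ on Q, so R → Q does not hold.

No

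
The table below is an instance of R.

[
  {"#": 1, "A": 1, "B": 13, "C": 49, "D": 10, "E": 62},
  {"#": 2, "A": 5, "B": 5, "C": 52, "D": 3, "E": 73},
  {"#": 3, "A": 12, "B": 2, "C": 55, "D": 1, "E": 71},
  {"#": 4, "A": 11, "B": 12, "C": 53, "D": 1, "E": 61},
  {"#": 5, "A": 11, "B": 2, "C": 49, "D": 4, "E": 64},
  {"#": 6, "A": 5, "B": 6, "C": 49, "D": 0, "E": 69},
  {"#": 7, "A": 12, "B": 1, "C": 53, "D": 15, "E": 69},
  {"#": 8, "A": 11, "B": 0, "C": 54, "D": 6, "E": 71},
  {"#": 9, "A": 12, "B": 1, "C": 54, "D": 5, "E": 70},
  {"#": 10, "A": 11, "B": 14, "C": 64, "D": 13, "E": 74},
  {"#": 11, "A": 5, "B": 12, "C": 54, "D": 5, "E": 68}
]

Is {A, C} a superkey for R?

Yes

All 11 rows have distinct {A, C} values, so {A, C} → (all attributes) holds and {A, C} is a superkey.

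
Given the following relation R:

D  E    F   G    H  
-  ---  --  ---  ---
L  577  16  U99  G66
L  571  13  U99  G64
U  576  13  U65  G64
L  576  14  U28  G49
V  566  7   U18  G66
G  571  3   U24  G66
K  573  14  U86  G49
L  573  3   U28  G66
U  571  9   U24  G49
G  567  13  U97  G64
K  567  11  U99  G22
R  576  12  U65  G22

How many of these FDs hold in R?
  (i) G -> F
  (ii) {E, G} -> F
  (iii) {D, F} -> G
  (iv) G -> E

(i) G -> F: G=U99: 3 rows → F takes values {16, 13, 11} — violation; G=U65: 2 rows → F takes values {13, 12} — violation; G=U28: 2 rows → F takes values {14, 3} — violation; G=U24: 2 rows → F takes values {3, 9} — violation — fails.
(ii) {E, G} -> F: (E=576, G=U65): 2 rows → F takes values {13, 12} — violation; (E=571, G=U24): 2 rows → F takes values {3, 9} — violation — fails.
(iii) {D, F} -> G: every LHS value maps to a single RHS value — holds.
(iv) G -> E: G=U99: 3 rows → E takes values {577, 571, 567} — violation; G=U28: 2 rows → E takes values {576, 573} — violation — fails.
1 of the 4 dependencies holds.

1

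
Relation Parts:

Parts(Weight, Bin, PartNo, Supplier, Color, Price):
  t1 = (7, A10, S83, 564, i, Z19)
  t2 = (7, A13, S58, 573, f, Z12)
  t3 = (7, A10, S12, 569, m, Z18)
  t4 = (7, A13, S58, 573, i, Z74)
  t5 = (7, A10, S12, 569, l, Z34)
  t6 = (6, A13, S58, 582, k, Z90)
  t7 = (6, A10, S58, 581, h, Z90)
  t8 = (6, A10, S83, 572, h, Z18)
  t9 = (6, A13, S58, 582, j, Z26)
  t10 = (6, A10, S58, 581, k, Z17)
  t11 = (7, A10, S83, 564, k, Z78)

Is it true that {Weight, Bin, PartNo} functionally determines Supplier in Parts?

(Weight=7, Bin=A10, PartNo=S83): rows 1, 11 → Supplier = 564, 564 ✓
(Weight=7, Bin=A13, PartNo=S58): rows 2, 4 → Supplier = 573, 573 ✓
(Weight=7, Bin=A10, PartNo=S12): rows 3, 5 → Supplier = 569, 569 ✓
(Weight=6, Bin=A13, PartNo=S58): rows 6, 9 → Supplier = 582, 582 ✓
(Weight=6, Bin=A10, PartNo=S58): rows 7, 10 → Supplier = 581, 581 ✓
(Weight=6, Bin=A10, PartNo=S83): row 8 → Supplier = 572 ✓
Every {Weight, Bin, PartNo} value is associated with a single Supplier value, so {Weight, Bin, PartNo} → Supplier holds.

Yes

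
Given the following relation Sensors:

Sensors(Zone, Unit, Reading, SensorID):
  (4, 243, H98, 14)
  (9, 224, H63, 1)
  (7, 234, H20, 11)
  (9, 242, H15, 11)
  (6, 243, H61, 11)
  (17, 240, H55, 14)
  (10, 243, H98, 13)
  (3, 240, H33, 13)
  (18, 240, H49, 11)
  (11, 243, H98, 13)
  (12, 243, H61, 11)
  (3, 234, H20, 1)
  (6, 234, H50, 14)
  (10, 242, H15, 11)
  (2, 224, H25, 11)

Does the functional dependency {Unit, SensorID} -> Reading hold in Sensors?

Yes

(Unit=243, SensorID=14): 1 row → Reading = H98 ✓
(Unit=224, SensorID=1): 1 row → Reading = H63 ✓
(Unit=234, SensorID=11): 1 row → Reading = H20 ✓
(Unit=242, SensorID=11): 2 rows → Reading = H15, H15 ✓
(Unit=243, SensorID=11): 2 rows → Reading = H61, H61 ✓
(Unit=240, SensorID=14): 1 row → Reading = H55 ✓
(Unit=243, SensorID=13): 2 rows → Reading = H98, H98 ✓
(Unit=240, SensorID=13): 1 row → Reading = H33 ✓
(Unit=240, SensorID=11): 1 row → Reading = H49 ✓
(Unit=234, SensorID=1): 1 row → Reading = H20 ✓
(Unit=234, SensorID=14): 1 row → Reading = H50 ✓
(Unit=224, SensorID=11): 1 row → Reading = H25 ✓
Every {Unit, SensorID} value is associated with a single Reading value, so {Unit, SensorID} -> Reading holds.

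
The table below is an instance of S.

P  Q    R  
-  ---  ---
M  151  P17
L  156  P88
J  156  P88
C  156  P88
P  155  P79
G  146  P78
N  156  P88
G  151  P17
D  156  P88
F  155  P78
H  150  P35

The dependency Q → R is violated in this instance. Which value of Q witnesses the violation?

Q=151: 2 rows → R = P17, P17 ✓
Q=156: 5 rows → R = P88, P88, P88, P88, P88 ✓
Q=155: 2 rows → R takes values {P79, P78} — violation
Q=146: 1 row → R = P78 ✓
Q=150: 1 row → R = P35 ✓
The only Q value with inconsistent R is Q=155.

155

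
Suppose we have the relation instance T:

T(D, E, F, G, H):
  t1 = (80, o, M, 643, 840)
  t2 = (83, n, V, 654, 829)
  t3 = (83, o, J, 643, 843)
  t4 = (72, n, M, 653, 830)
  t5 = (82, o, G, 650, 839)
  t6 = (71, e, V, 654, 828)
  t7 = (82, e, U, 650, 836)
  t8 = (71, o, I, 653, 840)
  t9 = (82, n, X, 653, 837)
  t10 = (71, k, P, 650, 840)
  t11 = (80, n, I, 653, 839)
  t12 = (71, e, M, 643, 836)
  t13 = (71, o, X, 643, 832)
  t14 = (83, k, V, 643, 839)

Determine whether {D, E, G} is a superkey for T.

All 14 rows have distinct {D, E, G} values, so {D, E, G} → (all attributes) holds and {D, E, G} is a superkey.

Yes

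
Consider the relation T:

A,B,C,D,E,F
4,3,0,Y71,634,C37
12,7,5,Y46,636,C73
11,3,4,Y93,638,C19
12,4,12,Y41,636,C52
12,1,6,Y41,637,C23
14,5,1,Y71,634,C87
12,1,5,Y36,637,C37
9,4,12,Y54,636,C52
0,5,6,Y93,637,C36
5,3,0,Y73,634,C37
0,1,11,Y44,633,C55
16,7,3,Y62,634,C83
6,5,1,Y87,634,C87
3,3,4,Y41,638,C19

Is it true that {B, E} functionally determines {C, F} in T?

No

(B=3, E=634): 2 rows → {C,F} = (0, C37), (0, C37) ✓
(B=7, E=636): 1 row → {C,F} = (5, C73) ✓
(B=3, E=638): 2 rows → {C,F} = (4, C19), (4, C19) ✓
(B=4, E=636): 2 rows → {C,F} = (12, C52), (12, C52) ✓
(B=1, E=637): 2 rows → {C,F} takes values {(6, C23), (5, C37)} — violation
(B=5, E=634): 2 rows → {C,F} = (1, C87), (1, C87) ✓
(B=5, E=637): 1 row → {C,F} = (6, C36) ✓
(B=1, E=633): 1 row → {C,F} = (11, C55) ✓
(B=7, E=634): 1 row → {C,F} = (3, C83) ✓
Two rows agree on {B, E} but differ on {C, F}, so {B, E} -> {C, F} does not hold.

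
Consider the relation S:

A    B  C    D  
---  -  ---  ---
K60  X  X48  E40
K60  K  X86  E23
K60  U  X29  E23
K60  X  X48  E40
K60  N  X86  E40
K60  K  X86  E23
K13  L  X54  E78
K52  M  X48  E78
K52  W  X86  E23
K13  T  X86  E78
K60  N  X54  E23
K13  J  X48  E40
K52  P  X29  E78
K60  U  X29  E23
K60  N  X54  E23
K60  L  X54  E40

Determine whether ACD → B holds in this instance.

Yes

(A=K60, C=X48, D=E40): 2 rows → B = X, X ✓
(A=K60, C=X86, D=E23): 2 rows → B = K, K ✓
(A=K60, C=X29, D=E23): 2 rows → B = U, U ✓
(A=K60, C=X86, D=E40): 1 row → B = N ✓
(A=K13, C=X54, D=E78): 1 row → B = L ✓
(A=K52, C=X48, D=E78): 1 row → B = M ✓
(A=K52, C=X86, D=E23): 1 row → B = W ✓
(A=K13, C=X86, D=E78): 1 row → B = T ✓
(A=K60, C=X54, D=E23): 2 rows → B = N, N ✓
(A=K13, C=X48, D=E40): 1 row → B = J ✓
(A=K52, C=X29, D=E78): 1 row → B = P ✓
(A=K60, C=X54, D=E40): 1 row → B = L ✓
Every ACD value is associated with a single B value, so ACD → B holds.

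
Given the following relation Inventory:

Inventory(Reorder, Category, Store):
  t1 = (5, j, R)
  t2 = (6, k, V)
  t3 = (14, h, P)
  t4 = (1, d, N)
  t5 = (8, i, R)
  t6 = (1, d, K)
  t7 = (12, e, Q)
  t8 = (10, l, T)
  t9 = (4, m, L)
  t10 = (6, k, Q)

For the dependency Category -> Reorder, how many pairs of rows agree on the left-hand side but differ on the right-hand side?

0

Category=k: all 2 rows agree on Reorder — 0 pairs.
Category=d: all 2 rows agree on Reorder — 0 pairs.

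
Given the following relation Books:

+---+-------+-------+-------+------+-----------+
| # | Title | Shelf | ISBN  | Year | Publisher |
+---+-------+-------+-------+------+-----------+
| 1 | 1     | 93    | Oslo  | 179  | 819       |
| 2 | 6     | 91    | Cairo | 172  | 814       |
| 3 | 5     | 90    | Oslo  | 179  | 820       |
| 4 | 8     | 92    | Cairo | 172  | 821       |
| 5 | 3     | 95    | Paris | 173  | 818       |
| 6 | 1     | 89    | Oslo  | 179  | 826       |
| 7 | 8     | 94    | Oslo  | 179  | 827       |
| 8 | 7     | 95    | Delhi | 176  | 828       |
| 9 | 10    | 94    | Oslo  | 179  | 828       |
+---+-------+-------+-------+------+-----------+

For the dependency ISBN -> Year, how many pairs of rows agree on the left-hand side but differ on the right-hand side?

0

ISBN=Oslo: all 5 rows agree on Year — 0 pairs.
ISBN=Cairo: all 2 rows agree on Year — 0 pairs.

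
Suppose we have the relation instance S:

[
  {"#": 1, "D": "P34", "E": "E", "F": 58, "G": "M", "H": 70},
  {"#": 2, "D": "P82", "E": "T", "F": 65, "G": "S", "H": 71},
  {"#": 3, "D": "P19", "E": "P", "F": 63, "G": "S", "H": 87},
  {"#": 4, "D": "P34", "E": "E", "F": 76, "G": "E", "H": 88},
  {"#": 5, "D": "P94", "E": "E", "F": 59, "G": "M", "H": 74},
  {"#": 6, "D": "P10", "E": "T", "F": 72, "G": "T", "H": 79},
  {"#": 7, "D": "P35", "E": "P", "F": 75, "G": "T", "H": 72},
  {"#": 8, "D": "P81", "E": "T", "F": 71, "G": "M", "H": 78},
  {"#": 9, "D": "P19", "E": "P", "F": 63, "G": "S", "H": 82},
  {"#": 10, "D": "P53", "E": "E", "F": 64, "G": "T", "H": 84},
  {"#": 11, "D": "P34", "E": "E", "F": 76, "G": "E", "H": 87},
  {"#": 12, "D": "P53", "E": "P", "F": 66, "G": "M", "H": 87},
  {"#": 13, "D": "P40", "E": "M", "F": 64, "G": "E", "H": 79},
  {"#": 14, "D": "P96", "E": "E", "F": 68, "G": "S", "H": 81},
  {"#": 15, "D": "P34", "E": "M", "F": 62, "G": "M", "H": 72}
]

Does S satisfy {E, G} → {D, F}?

(E=E, G=M): rows 1, 5 → {D,F} takes values {(P34, 58), (P94, 59)} — violation
(E=T, G=S): row 2 → {D,F} = (P82, 65) ✓
(E=P, G=S): rows 3, 9 → {D,F} = (P19, 63), (P19, 63) ✓
(E=E, G=E): rows 4, 11 → {D,F} = (P34, 76), (P34, 76) ✓
(E=T, G=T): row 6 → {D,F} = (P10, 72) ✓
(E=P, G=T): row 7 → {D,F} = (P35, 75) ✓
(E=T, G=M): row 8 → {D,F} = (P81, 71) ✓
(E=E, G=T): row 10 → {D,F} = (P53, 64) ✓
(E=P, G=M): row 12 → {D,F} = (P53, 66) ✓
(E=M, G=E): row 13 → {D,F} = (P40, 64) ✓
(E=E, G=S): row 14 → {D,F} = (P96, 68) ✓
(E=M, G=M): row 15 → {D,F} = (P34, 62) ✓
Two rows agree on {E, G} but differ on {D, F}, so {E, G} → {D, F} does not hold.

No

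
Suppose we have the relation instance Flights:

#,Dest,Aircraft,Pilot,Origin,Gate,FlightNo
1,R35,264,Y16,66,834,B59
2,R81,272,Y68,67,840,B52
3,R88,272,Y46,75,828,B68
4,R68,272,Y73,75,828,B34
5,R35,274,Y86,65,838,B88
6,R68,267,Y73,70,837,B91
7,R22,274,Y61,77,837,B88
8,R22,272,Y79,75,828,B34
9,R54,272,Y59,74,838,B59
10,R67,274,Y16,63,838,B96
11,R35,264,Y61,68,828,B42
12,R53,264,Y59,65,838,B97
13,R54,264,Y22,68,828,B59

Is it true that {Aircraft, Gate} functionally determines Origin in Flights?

No

(Aircraft=264, Gate=834): row 1 → Origin = 66 ✓
(Aircraft=272, Gate=840): row 2 → Origin = 67 ✓
(Aircraft=272, Gate=828): rows 3, 4, 8 → Origin = 75, 75, 75 ✓
(Aircraft=274, Gate=838): rows 5, 10 → Origin takes values {65, 63} — violation
(Aircraft=267, Gate=837): row 6 → Origin = 70 ✓
(Aircraft=274, Gate=837): row 7 → Origin = 77 ✓
(Aircraft=272, Gate=838): row 9 → Origin = 74 ✓
(Aircraft=264, Gate=828): rows 11, 13 → Origin = 68, 68 ✓
(Aircraft=264, Gate=838): row 12 → Origin = 65 ✓
Two rows agree on {Aircraft, Gate} but differ on Origin, so {Aircraft, Gate} -> Origin does not hold.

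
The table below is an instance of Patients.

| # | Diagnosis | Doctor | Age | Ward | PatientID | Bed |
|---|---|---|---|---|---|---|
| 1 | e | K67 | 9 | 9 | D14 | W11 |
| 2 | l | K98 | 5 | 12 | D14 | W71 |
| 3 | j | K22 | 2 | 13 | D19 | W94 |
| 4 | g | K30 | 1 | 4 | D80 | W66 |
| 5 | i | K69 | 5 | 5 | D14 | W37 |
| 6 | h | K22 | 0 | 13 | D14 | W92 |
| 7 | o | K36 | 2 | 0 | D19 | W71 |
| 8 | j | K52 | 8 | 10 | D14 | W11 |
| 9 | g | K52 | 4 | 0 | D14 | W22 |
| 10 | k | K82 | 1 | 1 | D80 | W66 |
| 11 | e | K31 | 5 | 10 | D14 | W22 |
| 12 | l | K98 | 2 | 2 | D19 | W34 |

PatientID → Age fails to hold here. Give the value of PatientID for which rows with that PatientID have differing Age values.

D14

PatientID=D14: rows 1, 2, 5, 6, 8, 9, 11 → Age takes values {9, 5, 0, 8, 4} — violation
PatientID=D19: rows 3, 7, 12 → Age = 2, 2, 2 ✓
PatientID=D80: rows 4, 10 → Age = 1, 1 ✓
The only PatientID value with inconsistent Age is PatientID=D14.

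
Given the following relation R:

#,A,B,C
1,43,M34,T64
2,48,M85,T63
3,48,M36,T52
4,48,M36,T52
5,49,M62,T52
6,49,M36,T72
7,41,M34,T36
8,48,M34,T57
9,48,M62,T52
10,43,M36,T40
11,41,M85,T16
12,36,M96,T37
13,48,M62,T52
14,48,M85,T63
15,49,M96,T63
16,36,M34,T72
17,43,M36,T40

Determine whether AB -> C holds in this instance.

(A=43, B=M34): row 1 → C = T64 ✓
(A=48, B=M85): rows 2, 14 → C = T63, T63 ✓
(A=48, B=M36): rows 3, 4 → C = T52, T52 ✓
(A=49, B=M62): row 5 → C = T52 ✓
(A=49, B=M36): row 6 → C = T72 ✓
(A=41, B=M34): row 7 → C = T36 ✓
(A=48, B=M34): row 8 → C = T57 ✓
(A=48, B=M62): rows 9, 13 → C = T52, T52 ✓
(A=43, B=M36): rows 10, 17 → C = T40, T40 ✓
(A=41, B=M85): row 11 → C = T16 ✓
(A=36, B=M96): row 12 → C = T37 ✓
(A=49, B=M96): row 15 → C = T63 ✓
(A=36, B=M34): row 16 → C = T72 ✓
Every AB value is associated with a single C value, so AB -> C holds.

Yes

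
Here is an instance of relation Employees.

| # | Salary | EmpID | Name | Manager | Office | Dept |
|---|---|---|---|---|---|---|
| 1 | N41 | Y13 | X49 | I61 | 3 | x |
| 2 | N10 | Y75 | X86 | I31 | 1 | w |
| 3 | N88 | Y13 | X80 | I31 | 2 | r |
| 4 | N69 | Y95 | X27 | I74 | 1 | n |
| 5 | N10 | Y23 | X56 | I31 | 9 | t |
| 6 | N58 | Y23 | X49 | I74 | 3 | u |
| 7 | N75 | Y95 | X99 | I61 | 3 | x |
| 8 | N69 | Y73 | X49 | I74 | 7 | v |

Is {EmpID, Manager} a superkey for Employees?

Yes

All 8 rows have distinct {EmpID, Manager} values, so {EmpID, Manager} → (all attributes) holds and {EmpID, Manager} is a superkey.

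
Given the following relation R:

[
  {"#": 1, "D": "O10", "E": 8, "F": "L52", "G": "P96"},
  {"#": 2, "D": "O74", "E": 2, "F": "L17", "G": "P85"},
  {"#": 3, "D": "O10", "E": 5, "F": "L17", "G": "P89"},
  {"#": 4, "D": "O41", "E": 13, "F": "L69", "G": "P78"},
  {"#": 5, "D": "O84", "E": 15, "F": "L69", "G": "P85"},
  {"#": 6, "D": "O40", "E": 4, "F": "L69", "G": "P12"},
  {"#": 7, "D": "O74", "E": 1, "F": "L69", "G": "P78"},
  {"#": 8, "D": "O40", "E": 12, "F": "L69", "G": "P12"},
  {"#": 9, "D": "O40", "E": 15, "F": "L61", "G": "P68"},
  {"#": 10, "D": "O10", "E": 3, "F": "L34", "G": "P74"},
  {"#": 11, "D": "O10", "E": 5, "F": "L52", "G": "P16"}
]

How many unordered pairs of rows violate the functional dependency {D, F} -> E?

2

(D=O10, F=L52): violating pairs (1,11) — 1 pair.
(D=O40, F=L69): violating pairs (6,8) — 1 pair.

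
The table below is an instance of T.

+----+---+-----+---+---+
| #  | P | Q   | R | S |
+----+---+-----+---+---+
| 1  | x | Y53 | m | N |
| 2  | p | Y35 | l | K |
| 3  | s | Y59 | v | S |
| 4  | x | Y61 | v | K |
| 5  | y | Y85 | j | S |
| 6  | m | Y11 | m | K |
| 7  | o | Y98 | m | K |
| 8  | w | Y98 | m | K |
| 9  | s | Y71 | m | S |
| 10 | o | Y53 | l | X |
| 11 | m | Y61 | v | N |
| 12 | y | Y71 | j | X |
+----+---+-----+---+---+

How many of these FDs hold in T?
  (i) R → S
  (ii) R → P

(i) R → S: R=m: rows 1, 6, 7, 8, 9 → S takes values {N, K, S} — violation; R=l: rows 2, 10 → S takes values {K, X} — violation; R=v: rows 3, 4, 11 → S takes values {S, K, N} — violation; R=j: rows 5, 12 → S takes values {S, X} — violation — fails.
(ii) R → P: R=m: rows 1, 6, 7, 8, 9 → P takes values {x, m, o, w, s} — violation; R=l: rows 2, 10 → P takes values {p, o} — violation; R=v: rows 3, 4, 11 → P takes values {s, x, m} — violation — fails.
None of the 2 dependencies hold.

0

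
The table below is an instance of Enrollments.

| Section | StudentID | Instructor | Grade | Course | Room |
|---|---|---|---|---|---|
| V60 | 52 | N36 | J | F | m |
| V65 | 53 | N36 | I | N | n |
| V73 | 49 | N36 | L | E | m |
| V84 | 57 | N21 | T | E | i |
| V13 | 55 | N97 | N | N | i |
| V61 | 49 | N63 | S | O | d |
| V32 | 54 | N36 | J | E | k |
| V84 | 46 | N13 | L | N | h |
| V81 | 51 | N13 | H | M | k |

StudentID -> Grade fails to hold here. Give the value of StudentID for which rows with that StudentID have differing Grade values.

StudentID=52: 1 row → Grade = J ✓
StudentID=53: 1 row → Grade = I ✓
StudentID=49: 2 rows → Grade takes values {L, S} — violation
StudentID=57: 1 row → Grade = T ✓
StudentID=55: 1 row → Grade = N ✓
StudentID=54: 1 row → Grade = J ✓
StudentID=46: 1 row → Grade = L ✓
StudentID=51: 1 row → Grade = H ✓
The only StudentID value with inconsistent Grade is StudentID=49.

49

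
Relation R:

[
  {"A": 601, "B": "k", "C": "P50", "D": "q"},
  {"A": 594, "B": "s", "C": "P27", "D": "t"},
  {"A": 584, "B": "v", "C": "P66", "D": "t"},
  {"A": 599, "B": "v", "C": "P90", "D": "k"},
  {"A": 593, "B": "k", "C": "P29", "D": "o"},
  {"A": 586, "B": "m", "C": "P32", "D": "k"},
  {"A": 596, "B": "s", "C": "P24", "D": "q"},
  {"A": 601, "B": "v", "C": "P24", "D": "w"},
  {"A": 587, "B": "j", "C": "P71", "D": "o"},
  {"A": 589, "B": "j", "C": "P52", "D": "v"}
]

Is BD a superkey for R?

Yes

All 10 rows have distinct BD values, so BD → (all attributes) holds and BD is a superkey.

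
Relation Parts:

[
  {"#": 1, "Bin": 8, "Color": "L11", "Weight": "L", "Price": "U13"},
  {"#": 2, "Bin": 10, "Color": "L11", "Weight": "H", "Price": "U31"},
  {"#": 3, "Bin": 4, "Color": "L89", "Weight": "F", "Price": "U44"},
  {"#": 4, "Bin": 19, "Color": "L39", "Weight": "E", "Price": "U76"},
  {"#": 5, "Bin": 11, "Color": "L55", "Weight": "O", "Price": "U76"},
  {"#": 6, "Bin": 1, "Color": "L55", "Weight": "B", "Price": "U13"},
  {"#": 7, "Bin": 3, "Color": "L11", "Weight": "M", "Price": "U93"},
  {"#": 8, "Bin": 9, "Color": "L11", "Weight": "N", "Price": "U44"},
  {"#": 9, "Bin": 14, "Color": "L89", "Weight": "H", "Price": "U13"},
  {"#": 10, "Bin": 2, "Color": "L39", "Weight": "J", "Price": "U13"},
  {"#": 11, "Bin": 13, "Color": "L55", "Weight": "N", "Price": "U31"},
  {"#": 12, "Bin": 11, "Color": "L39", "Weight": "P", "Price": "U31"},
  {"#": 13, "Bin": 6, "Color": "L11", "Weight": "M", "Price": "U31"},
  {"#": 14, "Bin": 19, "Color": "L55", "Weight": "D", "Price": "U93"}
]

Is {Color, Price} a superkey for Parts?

Rows 2 and 13 have the same {Color, Price} value (Color=L11, Price=U31) but are distinct tuples, so {Color, Price} does not determine every attribute — not a superkey.

No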